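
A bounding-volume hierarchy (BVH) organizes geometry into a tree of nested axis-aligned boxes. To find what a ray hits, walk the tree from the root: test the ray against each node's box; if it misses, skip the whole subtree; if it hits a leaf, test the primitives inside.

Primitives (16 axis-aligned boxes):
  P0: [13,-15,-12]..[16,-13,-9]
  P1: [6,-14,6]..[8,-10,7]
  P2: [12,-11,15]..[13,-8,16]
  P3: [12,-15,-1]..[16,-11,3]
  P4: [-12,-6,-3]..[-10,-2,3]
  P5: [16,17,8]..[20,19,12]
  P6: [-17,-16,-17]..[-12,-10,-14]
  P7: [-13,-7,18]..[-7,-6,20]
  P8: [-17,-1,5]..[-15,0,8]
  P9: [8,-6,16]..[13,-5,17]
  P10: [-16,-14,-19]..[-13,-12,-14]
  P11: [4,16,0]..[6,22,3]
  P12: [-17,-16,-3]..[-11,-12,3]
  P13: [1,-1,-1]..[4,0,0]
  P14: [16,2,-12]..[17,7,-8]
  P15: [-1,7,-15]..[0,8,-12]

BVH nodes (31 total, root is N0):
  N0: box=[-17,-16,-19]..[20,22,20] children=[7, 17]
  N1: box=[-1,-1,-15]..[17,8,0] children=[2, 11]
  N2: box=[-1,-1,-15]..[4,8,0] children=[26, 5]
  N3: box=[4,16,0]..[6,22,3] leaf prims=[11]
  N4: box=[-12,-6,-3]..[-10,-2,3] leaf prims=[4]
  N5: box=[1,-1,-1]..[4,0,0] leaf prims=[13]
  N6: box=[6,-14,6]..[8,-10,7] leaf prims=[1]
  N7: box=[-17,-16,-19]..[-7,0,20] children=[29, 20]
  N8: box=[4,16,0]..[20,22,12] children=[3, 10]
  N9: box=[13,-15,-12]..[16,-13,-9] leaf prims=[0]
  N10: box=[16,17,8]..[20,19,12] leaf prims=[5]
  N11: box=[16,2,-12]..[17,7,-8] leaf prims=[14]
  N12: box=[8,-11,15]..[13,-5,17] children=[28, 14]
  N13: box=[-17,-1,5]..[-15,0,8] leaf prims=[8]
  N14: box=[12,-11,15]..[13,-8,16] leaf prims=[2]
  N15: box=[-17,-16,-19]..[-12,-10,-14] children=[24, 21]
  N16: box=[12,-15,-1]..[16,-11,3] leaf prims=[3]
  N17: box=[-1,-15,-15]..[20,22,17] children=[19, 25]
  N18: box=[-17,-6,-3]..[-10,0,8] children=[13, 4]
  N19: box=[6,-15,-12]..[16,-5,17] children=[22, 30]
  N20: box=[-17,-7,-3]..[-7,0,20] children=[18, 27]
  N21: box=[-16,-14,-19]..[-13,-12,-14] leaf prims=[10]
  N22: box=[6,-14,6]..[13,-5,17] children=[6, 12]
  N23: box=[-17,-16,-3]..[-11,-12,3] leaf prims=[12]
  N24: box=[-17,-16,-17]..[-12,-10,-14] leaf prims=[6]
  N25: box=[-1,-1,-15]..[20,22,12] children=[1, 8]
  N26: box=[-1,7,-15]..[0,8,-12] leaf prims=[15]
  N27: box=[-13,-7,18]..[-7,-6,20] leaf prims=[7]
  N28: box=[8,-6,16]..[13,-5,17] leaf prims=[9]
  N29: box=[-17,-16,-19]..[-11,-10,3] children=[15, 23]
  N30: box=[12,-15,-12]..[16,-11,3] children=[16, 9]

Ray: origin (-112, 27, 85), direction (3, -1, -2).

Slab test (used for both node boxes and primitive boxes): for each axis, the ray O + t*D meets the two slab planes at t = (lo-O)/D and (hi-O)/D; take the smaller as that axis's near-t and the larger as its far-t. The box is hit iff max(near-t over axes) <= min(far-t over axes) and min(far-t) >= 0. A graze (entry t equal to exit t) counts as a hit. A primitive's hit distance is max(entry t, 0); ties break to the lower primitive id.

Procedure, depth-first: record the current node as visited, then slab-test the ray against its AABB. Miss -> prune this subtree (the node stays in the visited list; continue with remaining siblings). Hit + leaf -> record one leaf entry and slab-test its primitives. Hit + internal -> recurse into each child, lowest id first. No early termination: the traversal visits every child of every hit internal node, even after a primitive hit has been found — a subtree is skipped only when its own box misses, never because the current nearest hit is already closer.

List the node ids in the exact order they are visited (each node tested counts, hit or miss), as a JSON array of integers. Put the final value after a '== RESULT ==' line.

Trace the traversal:
N0 x:[95/3,44] y:[5,43] z:[65/2,52] -> hit [65/2,43], descend [7, 17]
  N7 x:[95/3,35] y:[27,43] z:[65/2,52] -> hit [65/2,35], descend [20, 29]
    N20 x:[95/3,35] y:[27,34] z:[65/2,44] -> hit [65/2,34], descend [18, 27]
      N18 x:[95/3,34] y:[27,33] z:[77/2,44] -> miss, prune
      N27 x:[33,35] y:[33,34] z:[65/2,67/2] -> hit [33,67/2] leaf, test {P7@t=33}
    N29 x:[95/3,101/3] y:[37,43] z:[41,52] -> miss, prune
  N17 x:[37,44] y:[5,42] z:[34,50] -> hit [37,42], descend [19, 25]
    N19 x:[118/3,128/3] y:[32,42] z:[34,97/2] -> hit [118/3,42], descend [22, 30]
      N22 x:[118/3,125/3] y:[32,41] z:[34,79/2] -> hit [118/3,79/2], descend [6, 12]
        N6 x:[118/3,40] y:[37,41] z:[39,79/2] -> hit [118/3,79/2] leaf, test {P1@t=118/3}
        N12 x:[40,125/3] y:[32,38] z:[34,35] -> miss, prune
      N30 x:[124/3,128/3] y:[38,42] z:[41,97/2] -> hit [124/3,42], descend [9, 16]
        N9 x:[125/3,128/3] y:[40,42] z:[47,97/2] -> miss, prune
        N16 x:[124/3,128/3] y:[38,42] z:[41,43] -> hit [124/3,42] leaf, test {P3@t=124/3}
    N25 x:[37,44] y:[5,28] z:[73/2,50] -> miss, prune

order=[0, 7, 20, 18, 27, 29, 17, 19, 22, 6, 12, 30, 9, 16, 25]  |boxes|=15  |leaves|=3  hit=P7

== RESULT ==
[0, 7, 20, 18, 27, 29, 17, 19, 22, 6, 12, 30, 9, 16, 25]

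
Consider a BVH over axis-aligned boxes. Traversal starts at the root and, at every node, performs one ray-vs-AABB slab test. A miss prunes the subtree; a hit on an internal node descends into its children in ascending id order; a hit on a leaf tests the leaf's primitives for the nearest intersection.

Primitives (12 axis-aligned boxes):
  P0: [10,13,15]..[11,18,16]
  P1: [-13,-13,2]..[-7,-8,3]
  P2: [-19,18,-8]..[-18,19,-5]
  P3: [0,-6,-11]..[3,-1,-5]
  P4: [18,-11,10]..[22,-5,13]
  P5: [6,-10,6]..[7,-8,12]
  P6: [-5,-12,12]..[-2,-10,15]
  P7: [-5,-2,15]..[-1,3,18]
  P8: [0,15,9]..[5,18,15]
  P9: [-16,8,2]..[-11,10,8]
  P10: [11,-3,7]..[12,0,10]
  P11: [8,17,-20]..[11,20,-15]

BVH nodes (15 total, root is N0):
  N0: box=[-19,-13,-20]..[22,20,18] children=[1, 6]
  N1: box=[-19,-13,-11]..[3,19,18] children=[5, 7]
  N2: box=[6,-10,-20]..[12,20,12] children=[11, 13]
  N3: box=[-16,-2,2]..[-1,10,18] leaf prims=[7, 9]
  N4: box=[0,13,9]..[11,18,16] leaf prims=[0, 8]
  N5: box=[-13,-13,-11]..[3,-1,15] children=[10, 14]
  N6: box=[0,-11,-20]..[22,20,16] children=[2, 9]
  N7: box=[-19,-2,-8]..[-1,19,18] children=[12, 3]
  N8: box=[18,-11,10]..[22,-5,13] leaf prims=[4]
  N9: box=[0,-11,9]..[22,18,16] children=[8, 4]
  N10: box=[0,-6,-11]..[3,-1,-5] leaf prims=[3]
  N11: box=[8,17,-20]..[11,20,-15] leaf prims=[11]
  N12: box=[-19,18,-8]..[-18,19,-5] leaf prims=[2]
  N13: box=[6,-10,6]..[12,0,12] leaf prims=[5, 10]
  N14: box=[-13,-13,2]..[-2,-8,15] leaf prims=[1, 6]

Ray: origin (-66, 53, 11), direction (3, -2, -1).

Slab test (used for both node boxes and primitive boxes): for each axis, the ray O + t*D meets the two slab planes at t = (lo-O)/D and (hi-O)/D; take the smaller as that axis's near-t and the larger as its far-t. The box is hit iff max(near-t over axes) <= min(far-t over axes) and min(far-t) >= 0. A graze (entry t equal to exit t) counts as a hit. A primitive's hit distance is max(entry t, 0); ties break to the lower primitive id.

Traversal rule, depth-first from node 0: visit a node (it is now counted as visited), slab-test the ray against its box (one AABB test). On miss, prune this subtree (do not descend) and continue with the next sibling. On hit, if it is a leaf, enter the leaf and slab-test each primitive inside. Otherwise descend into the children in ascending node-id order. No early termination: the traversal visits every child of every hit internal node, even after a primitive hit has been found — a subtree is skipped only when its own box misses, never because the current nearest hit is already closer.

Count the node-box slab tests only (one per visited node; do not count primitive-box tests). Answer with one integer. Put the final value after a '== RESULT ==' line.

Walk:
N0 x:[47/3,88/3] y:[33/2,33] z:[-7,31] -> hit [33/2,88/3], descend [1, 6]
  N1 x:[47/3,23] y:[17,33] z:[-7,22] -> hit [17,22], descend [5, 7]
    N5 x:[53/3,23] y:[27,33] z:[-4,22] -> miss, prune
    N7 x:[47/3,65/3] y:[17,55/2] z:[-7,19] -> hit [17,19], descend [3, 12]
      N3 x:[50/3,65/3] y:[43/2,55/2] z:[-7,9] -> miss, prune
      N12 x:[47/3,16] y:[17,35/2] z:[16,19] -> miss, prune
  N6 x:[22,88/3] y:[33/2,32] z:[-5,31] -> hit [22,88/3], descend [2, 9]
    N2 x:[24,26] y:[33/2,63/2] z:[-1,31] -> hit [24,26], descend [11, 13]
      N11 x:[74/3,77/3] y:[33/2,18] z:[26,31] -> miss, prune
      N13 x:[24,26] y:[53/2,63/2] z:[-1,5] -> miss, prune
    N9 x:[22,88/3] y:[35/2,32] z:[-5,2] -> miss, prune

Summary -> nodes [0, 1, 5, 7, 3, 12, 6, 2, 11, 13, 9]; box-tests=11; leaf-entries=0; first=miss

== RESULT ==
11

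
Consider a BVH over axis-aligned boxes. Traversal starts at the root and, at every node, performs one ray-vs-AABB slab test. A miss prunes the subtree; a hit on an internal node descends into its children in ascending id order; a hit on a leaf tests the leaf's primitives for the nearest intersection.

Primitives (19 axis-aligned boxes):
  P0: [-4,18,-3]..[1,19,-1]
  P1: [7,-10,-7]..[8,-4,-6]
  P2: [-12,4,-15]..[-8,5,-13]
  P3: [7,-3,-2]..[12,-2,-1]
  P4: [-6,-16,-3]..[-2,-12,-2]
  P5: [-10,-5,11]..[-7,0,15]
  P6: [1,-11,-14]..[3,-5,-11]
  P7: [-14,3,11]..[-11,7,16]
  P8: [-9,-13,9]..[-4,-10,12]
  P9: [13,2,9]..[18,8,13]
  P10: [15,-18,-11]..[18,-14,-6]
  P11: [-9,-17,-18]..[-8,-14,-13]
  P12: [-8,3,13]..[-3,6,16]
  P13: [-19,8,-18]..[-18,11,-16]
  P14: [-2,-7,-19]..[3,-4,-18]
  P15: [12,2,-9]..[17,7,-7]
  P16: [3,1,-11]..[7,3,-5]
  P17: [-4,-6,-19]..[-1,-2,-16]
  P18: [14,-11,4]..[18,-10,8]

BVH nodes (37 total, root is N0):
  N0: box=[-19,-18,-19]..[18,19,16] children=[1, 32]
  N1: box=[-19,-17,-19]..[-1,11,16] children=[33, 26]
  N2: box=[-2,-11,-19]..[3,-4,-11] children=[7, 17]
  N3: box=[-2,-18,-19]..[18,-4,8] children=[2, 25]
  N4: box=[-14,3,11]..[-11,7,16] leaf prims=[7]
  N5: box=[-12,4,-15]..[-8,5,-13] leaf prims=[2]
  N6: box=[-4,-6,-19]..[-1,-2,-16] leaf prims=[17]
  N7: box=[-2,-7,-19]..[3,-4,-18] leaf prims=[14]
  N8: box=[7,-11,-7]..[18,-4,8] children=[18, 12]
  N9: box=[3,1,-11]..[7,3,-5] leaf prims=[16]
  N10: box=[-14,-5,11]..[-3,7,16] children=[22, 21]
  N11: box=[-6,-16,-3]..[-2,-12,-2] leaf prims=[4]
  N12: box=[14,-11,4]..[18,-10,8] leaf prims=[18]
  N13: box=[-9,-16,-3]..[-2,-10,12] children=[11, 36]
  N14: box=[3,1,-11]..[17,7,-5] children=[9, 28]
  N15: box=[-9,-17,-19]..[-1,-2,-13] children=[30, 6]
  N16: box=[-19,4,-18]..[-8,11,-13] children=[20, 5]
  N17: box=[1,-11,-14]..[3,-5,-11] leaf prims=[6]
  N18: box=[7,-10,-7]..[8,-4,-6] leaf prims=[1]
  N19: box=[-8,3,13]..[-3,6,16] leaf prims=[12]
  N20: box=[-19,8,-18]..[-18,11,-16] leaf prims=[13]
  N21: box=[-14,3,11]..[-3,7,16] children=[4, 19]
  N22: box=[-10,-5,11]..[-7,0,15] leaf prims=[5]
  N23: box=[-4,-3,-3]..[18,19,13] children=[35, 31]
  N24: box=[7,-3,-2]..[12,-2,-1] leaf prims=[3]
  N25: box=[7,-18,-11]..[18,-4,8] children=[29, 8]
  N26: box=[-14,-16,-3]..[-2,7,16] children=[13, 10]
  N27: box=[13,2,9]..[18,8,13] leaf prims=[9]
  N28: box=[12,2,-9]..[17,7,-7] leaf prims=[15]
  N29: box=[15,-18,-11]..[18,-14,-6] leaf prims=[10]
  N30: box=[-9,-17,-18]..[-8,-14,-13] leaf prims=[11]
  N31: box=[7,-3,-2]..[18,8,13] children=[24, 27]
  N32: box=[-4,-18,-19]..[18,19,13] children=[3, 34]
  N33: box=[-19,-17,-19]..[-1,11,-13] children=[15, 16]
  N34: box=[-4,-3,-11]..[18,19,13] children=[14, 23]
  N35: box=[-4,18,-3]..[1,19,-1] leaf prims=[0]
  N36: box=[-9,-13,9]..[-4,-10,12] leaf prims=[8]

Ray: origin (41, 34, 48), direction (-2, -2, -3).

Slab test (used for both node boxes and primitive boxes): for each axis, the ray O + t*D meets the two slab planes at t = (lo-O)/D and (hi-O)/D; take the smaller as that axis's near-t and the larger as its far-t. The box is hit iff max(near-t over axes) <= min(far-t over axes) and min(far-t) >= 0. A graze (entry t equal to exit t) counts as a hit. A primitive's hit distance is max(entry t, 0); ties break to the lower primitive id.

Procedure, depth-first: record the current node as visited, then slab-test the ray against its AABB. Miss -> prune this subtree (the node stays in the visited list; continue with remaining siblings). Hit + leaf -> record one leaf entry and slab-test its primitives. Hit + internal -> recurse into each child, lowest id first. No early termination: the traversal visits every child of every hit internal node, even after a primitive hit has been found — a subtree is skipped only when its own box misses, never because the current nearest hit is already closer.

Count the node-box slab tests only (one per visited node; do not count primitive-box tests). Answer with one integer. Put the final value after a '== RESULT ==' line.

Trace the traversal:
N0 x:[23/2,30] y:[15/2,26] z:[32/3,67/3] -> hit [23/2,67/3], descend [1, 32]
  N1 x:[21,30] y:[23/2,51/2] z:[32/3,67/3] -> hit [21,67/3], descend [26, 33]
    N26 x:[43/2,55/2] y:[27/2,25] z:[32/3,17] -> miss, prune
    N33 x:[21,30] y:[23/2,51/2] z:[61/3,67/3] -> hit [21,67/3], descend [15, 16]
      N15 x:[21,25] y:[18,51/2] z:[61/3,67/3] -> hit [21,67/3], descend [6, 30]
        N6 x:[21,45/2] y:[18,20] z:[64/3,67/3] -> miss, prune
        N30 x:[49/2,25] y:[24,51/2] z:[61/3,22] -> miss, prune
      N16 x:[49/2,30] y:[23/2,15] z:[61/3,22] -> miss, prune
  N32 x:[23/2,45/2] y:[15/2,26] z:[35/3,67/3] -> hit [35/3,67/3], descend [3, 34]
    N3 x:[23/2,43/2] y:[19,26] z:[40/3,67/3] -> hit [19,43/2], descend [2, 25]
      N2 x:[19,43/2] y:[19,45/2] z:[59/3,67/3] -> hit [59/3,43/2], descend [7, 17]
        N7 x:[19,43/2] y:[19,41/2] z:[22,67/3] -> miss, prune
        N17 x:[19,20] y:[39/2,45/2] z:[59/3,62/3] -> hit [59/3,20] leaf, test {P6@t=59/3}
      N25 x:[23/2,17] y:[19,26] z:[40/3,59/3] -> miss, prune
    N34 x:[23/2,45/2] y:[15/2,37/2] z:[35/3,59/3] -> hit [35/3,37/2], descend [14, 23]
      N14 x:[12,19] y:[27/2,33/2] z:[53/3,59/3] -> miss, prune
      N23 x:[23/2,45/2] y:[15/2,37/2] z:[35/3,17] -> hit [35/3,17], descend [31, 35]
        N31 x:[23/2,17] y:[13,37/2] z:[35/3,50/3] -> hit [13,50/3], descend [24, 27]
          N24 x:[29/2,17] y:[18,37/2] z:[49/3,50/3] -> miss, prune
          N27 x:[23/2,14] y:[13,16] z:[35/3,13] -> hit [13,13] leaf, test {P9@t=13}
        N35 x:[20,45/2] y:[15/2,8] z:[49/3,17] -> miss, prune

Visited [0, 1, 26, 33, 15, 6, 30, 16, 32, 3, 2, 7, 17, 25, 34, 14, 23, 31, 24, 27, 35]. Tests: 21 box, 2 leaf. Nearest: P9.

== RESULT ==
21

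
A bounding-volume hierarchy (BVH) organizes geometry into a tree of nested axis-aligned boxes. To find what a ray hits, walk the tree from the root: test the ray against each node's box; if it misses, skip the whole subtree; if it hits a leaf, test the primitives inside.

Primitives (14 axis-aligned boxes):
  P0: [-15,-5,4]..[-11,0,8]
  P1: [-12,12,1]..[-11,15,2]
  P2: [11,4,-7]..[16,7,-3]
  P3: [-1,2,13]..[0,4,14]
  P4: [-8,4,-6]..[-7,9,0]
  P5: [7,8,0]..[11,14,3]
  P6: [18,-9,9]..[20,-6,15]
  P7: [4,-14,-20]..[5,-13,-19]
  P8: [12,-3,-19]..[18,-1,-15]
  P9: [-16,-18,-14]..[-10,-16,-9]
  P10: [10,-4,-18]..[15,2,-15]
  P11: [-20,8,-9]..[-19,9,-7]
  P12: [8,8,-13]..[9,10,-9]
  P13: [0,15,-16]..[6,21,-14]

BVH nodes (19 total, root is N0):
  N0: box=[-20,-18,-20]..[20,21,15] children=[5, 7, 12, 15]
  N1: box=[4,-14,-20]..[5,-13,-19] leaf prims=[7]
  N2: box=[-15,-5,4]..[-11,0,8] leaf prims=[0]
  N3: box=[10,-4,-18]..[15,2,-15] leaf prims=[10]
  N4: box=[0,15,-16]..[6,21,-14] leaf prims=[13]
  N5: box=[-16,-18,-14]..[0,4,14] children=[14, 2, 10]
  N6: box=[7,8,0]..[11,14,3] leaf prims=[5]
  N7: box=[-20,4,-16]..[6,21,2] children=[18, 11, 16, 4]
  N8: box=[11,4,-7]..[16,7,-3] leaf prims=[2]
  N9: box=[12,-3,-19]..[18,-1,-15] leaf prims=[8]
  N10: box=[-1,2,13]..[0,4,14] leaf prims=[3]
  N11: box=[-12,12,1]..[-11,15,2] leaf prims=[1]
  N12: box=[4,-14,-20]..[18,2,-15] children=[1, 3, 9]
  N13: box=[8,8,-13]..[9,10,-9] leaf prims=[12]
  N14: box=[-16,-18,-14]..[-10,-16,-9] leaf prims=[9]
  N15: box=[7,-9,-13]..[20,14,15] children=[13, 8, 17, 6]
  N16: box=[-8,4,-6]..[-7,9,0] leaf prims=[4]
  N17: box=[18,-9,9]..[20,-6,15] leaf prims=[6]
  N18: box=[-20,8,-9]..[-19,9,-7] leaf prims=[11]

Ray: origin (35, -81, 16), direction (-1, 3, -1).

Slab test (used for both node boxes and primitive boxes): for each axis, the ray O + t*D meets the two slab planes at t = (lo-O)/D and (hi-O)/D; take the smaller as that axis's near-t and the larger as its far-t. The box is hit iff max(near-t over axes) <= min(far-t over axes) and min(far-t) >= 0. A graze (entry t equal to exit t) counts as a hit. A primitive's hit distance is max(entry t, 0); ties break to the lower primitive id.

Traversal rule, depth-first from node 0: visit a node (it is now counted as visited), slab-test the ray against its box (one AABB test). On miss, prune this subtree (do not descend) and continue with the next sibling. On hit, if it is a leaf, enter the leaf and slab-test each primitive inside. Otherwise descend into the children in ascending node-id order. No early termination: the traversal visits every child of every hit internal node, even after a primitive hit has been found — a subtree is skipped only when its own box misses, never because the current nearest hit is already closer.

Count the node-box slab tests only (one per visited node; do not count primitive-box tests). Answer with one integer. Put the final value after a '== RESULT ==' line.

Traverse from the root:
N0 x:[15,55] y:[21,34] z:[1,36] -> hit [21,34], descend [5, 7, 12, 15]
  N5 x:[35,51] y:[21,85/3] z:[2,30] -> miss, prune
  N7 x:[29,55] y:[85/3,34] z:[14,32] -> hit [29,32], descend [4, 11, 16, 18]
    N4 x:[29,35] y:[32,34] z:[30,32] -> hit [32,32] leaf, test {P13@t=32}
    N11 x:[46,47] y:[31,32] z:[14,15] -> miss, prune
    N16 x:[42,43] y:[85/3,30] z:[16,22] -> miss, prune
    N18 x:[54,55] y:[89/3,30] z:[23,25] -> miss, prune
  N12 x:[17,31] y:[67/3,83/3] z:[31,36] -> miss, prune
  N15 x:[15,28] y:[24,95/3] z:[1,29] -> hit [24,28], descend [6, 8, 13, 17]
    N6 x:[24,28] y:[89/3,95/3] z:[13,16] -> miss, prune
    N8 x:[19,24] y:[85/3,88/3] z:[19,23] -> miss, prune
    N13 x:[26,27] y:[89/3,91/3] z:[25,29] -> miss, prune
    N17 x:[15,17] y:[24,25] z:[1,7] -> miss, prune

13 AABB tests over nodes [0, 5, 7, 4, 11, 16, 18, 12, 15, 6, 8, 13, 17]; 1 leaf entered; closest P13.

== RESULT ==
13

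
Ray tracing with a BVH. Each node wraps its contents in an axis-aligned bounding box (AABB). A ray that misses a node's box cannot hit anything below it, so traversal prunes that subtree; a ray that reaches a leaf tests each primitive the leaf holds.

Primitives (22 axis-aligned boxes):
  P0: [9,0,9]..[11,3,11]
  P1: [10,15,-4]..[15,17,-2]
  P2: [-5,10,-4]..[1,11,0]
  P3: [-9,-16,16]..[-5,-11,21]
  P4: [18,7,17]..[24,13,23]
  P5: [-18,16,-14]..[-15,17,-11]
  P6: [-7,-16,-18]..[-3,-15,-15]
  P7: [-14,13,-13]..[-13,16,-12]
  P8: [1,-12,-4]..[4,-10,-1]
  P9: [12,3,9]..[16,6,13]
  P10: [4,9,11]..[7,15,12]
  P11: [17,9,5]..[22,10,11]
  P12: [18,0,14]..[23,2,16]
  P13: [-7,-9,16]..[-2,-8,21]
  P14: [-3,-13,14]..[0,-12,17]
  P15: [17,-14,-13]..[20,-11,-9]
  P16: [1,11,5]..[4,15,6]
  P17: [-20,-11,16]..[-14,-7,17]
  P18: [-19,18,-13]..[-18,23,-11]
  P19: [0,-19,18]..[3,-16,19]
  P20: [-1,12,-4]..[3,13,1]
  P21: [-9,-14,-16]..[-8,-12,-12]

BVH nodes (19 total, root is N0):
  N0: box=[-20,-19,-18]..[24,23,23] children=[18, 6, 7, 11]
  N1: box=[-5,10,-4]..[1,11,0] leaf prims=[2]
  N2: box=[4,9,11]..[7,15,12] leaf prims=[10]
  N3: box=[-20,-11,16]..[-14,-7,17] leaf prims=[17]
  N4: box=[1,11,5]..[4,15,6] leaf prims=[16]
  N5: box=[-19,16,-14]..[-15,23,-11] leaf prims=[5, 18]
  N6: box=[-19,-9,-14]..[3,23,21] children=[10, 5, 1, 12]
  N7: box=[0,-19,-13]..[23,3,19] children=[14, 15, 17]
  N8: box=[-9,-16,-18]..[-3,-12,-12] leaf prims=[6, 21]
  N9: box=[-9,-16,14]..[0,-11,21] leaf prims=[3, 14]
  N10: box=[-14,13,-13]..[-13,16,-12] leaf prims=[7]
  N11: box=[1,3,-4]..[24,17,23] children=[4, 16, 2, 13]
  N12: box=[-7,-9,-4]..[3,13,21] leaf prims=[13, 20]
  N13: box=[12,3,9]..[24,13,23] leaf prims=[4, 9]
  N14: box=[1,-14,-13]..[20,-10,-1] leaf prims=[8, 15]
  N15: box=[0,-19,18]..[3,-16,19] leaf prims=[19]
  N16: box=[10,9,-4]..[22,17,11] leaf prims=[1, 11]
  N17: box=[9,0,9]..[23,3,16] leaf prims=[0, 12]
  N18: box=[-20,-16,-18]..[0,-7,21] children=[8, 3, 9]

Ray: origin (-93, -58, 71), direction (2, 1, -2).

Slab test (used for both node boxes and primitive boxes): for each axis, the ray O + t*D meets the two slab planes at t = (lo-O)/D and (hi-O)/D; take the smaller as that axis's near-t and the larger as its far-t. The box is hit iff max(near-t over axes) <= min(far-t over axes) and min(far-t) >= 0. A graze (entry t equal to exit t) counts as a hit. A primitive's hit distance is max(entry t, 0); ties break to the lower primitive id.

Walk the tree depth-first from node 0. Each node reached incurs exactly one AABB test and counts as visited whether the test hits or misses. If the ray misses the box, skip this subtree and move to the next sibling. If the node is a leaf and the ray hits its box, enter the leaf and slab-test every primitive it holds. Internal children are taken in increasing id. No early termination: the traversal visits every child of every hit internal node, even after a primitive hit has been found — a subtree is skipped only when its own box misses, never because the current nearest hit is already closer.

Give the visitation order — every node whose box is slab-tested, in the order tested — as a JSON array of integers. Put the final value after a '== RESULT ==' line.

Trace the traversal:
N0 x:[73/2,117/2] y:[39,81] z:[24,89/2] -> hit [39,89/2], descend [6, 7, 11, 18]
  N6 x:[37,48] y:[49,81] z:[25,85/2] -> miss, prune
  N7 x:[93/2,58] y:[39,61] z:[26,42] -> miss, prune
  N11 x:[47,117/2] y:[61,75] z:[24,75/2] -> miss, prune
  N18 x:[73/2,93/2] y:[42,51] z:[25,89/2] -> hit [42,89/2], descend [3, 8, 9]
    N3 x:[73/2,79/2] y:[47,51] z:[27,55/2] -> miss, prune
    N8 x:[42,45] y:[42,46] z:[83/2,89/2] -> hit [42,89/2] leaf, test {P6@t=43, P21(miss)}
    N9 x:[42,93/2] y:[42,47] z:[25,57/2] -> miss, prune

8 AABB tests over nodes [0, 6, 7, 11, 18, 3, 8, 9]; 1 leaf entered; closest P6.

== RESULT ==
[0, 6, 7, 11, 18, 3, 8, 9]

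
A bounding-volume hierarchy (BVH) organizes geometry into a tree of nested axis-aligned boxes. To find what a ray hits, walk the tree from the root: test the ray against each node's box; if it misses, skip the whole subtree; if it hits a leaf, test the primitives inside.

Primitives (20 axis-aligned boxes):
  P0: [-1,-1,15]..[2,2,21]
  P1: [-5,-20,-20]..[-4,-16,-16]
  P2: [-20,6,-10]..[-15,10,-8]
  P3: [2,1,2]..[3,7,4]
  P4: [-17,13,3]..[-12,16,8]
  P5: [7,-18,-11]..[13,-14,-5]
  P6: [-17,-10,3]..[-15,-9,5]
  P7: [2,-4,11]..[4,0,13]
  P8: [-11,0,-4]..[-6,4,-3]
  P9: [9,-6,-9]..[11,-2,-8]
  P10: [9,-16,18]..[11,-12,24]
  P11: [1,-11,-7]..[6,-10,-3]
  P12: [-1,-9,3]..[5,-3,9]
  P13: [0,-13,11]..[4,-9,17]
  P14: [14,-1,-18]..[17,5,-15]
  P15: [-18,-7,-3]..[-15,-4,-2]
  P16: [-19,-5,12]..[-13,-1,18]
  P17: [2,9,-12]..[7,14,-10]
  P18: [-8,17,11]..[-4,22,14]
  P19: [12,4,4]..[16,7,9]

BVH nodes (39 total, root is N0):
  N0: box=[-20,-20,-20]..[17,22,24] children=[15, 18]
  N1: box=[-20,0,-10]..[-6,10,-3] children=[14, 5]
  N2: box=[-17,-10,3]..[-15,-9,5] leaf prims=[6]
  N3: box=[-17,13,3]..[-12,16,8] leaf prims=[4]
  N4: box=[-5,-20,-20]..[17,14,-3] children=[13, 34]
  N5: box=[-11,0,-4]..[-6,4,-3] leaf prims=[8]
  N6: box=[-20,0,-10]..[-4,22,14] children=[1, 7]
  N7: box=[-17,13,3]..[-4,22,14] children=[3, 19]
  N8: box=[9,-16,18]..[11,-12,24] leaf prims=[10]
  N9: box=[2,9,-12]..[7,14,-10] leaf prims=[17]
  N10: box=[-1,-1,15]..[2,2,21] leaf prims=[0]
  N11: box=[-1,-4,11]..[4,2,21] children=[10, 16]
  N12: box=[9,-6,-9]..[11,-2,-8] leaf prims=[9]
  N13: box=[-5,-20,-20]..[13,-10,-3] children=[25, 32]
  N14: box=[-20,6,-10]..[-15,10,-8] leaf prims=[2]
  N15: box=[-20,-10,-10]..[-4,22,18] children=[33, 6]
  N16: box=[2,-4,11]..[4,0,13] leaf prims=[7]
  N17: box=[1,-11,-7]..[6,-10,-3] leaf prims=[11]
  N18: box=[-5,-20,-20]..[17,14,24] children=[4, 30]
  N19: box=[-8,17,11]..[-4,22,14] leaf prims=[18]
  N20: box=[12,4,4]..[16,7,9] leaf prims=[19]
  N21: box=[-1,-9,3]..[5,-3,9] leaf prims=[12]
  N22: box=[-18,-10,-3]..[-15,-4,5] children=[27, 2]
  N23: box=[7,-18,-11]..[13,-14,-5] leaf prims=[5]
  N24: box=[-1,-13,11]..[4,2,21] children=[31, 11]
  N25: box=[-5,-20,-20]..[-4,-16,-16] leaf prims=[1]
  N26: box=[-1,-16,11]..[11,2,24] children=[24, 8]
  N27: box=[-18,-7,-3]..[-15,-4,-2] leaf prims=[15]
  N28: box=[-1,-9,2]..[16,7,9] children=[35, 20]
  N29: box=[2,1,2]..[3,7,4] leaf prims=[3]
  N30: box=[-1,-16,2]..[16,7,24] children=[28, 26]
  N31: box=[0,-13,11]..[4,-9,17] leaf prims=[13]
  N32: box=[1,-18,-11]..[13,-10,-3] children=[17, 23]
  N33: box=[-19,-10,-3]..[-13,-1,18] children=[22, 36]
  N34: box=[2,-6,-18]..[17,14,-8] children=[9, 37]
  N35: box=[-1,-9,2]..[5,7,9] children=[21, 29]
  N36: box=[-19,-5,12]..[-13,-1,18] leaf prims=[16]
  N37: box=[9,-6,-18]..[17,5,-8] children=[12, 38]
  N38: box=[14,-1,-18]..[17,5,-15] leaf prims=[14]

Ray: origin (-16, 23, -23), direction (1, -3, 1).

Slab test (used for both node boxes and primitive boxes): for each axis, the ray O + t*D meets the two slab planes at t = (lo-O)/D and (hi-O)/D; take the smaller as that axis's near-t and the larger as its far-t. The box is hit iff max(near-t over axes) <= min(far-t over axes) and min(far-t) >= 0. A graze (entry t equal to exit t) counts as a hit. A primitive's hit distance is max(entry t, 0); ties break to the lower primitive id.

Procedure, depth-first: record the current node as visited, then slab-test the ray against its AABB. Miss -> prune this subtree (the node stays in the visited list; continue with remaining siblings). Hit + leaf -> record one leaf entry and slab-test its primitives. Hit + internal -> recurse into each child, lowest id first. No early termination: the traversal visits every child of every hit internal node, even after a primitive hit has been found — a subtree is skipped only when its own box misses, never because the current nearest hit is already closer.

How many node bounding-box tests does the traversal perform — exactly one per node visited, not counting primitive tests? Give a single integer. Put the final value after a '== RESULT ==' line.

Traverse from the root:
N0 x:[-4,33] y:[1/3,43/3] z:[3,47] -> hit [3,43/3], descend [15, 18]
  N15 x:[-4,12] y:[1/3,11] z:[13,41] -> miss, prune
  N18 x:[11,33] y:[3,43/3] z:[3,47] -> hit [11,43/3], descend [4, 30]
    N4 x:[11,33] y:[3,43/3] z:[3,20] -> hit [11,43/3], descend [13, 34]
      N13 x:[11,29] y:[11,43/3] z:[3,20] -> hit [11,43/3], descend [25, 32]
        N25 x:[11,12] y:[13,43/3] z:[3,7] -> miss, prune
        N32 x:[17,29] y:[11,41/3] z:[12,20] -> miss, prune
      N34 x:[18,33] y:[3,29/3] z:[5,15] -> miss, prune
    N30 x:[15,32] y:[16/3,13] z:[25,47] -> miss, prune

order=[0, 15, 18, 4, 13, 25, 32, 34, 30]  |boxes|=9  |leaves|=0  hit=miss

== RESULT ==
9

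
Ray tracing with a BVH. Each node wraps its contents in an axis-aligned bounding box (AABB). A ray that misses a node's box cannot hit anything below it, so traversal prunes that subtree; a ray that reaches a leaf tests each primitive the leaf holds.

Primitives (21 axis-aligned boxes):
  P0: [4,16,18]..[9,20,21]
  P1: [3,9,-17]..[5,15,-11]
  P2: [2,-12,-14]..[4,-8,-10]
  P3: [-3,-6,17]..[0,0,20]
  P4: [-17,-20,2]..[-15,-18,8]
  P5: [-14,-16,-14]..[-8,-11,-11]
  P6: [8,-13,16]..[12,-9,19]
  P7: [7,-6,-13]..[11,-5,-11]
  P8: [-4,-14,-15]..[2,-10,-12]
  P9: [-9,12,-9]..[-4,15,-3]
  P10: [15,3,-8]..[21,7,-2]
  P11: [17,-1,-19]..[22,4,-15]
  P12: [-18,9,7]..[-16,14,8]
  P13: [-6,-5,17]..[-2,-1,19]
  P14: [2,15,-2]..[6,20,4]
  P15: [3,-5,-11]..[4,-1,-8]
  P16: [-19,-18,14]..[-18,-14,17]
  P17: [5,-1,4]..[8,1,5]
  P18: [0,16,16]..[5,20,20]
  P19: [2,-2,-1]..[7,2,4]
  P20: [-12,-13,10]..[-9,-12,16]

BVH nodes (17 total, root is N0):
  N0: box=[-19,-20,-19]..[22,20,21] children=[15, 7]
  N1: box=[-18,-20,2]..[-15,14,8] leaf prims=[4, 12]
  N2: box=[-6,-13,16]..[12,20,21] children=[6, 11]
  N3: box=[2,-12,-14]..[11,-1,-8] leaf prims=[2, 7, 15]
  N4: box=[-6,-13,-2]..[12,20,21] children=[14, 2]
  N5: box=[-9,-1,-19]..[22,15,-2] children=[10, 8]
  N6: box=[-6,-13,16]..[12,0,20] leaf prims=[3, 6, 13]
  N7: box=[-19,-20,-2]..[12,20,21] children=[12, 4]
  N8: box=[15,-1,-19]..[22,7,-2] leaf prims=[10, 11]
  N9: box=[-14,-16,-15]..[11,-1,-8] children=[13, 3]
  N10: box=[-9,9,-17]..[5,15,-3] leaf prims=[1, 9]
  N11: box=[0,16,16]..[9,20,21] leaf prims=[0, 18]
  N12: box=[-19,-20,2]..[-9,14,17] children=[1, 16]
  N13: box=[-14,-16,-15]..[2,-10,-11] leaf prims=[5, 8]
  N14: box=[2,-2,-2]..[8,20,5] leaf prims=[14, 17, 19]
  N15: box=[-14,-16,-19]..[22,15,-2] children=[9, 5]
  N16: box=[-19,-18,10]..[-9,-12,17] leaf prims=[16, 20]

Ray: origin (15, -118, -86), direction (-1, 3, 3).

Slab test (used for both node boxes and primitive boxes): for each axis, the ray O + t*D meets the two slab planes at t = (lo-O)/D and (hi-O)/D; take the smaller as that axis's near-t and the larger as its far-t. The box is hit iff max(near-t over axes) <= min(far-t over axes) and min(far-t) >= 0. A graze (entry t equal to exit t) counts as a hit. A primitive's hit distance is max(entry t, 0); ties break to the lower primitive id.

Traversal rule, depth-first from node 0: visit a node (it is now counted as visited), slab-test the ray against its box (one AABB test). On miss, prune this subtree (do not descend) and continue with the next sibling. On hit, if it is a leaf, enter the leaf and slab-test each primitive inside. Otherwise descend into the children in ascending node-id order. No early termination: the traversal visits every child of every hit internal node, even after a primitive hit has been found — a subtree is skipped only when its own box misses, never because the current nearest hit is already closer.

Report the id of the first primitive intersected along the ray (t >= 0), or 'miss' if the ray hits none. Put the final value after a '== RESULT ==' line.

Walk:
N0 x:[-7,34] y:[98/3,46] z:[67/3,107/3] -> hit [98/3,34], descend [7, 15]
  N7 x:[3,34] y:[98/3,46] z:[28,107/3] -> hit [98/3,34], descend [4, 12]
    N4 x:[3,21] y:[35,46] z:[28,107/3] -> miss, prune
    N12 x:[24,34] y:[98/3,44] z:[88/3,103/3] -> hit [98/3,34], descend [1, 16]
      N1 x:[30,33] y:[98/3,44] z:[88/3,94/3] -> miss, prune
      N16 x:[24,34] y:[100/3,106/3] z:[32,103/3] -> hit [100/3,34] leaf, test {P16@t=100/3, P20(miss)}
  N15 x:[-7,29] y:[34,133/3] z:[67/3,28] -> miss, prune

Summary -> nodes [0, 7, 4, 12, 1, 16, 15]; box-tests=7; leaf-entries=1; first=P16

== RESULT ==
16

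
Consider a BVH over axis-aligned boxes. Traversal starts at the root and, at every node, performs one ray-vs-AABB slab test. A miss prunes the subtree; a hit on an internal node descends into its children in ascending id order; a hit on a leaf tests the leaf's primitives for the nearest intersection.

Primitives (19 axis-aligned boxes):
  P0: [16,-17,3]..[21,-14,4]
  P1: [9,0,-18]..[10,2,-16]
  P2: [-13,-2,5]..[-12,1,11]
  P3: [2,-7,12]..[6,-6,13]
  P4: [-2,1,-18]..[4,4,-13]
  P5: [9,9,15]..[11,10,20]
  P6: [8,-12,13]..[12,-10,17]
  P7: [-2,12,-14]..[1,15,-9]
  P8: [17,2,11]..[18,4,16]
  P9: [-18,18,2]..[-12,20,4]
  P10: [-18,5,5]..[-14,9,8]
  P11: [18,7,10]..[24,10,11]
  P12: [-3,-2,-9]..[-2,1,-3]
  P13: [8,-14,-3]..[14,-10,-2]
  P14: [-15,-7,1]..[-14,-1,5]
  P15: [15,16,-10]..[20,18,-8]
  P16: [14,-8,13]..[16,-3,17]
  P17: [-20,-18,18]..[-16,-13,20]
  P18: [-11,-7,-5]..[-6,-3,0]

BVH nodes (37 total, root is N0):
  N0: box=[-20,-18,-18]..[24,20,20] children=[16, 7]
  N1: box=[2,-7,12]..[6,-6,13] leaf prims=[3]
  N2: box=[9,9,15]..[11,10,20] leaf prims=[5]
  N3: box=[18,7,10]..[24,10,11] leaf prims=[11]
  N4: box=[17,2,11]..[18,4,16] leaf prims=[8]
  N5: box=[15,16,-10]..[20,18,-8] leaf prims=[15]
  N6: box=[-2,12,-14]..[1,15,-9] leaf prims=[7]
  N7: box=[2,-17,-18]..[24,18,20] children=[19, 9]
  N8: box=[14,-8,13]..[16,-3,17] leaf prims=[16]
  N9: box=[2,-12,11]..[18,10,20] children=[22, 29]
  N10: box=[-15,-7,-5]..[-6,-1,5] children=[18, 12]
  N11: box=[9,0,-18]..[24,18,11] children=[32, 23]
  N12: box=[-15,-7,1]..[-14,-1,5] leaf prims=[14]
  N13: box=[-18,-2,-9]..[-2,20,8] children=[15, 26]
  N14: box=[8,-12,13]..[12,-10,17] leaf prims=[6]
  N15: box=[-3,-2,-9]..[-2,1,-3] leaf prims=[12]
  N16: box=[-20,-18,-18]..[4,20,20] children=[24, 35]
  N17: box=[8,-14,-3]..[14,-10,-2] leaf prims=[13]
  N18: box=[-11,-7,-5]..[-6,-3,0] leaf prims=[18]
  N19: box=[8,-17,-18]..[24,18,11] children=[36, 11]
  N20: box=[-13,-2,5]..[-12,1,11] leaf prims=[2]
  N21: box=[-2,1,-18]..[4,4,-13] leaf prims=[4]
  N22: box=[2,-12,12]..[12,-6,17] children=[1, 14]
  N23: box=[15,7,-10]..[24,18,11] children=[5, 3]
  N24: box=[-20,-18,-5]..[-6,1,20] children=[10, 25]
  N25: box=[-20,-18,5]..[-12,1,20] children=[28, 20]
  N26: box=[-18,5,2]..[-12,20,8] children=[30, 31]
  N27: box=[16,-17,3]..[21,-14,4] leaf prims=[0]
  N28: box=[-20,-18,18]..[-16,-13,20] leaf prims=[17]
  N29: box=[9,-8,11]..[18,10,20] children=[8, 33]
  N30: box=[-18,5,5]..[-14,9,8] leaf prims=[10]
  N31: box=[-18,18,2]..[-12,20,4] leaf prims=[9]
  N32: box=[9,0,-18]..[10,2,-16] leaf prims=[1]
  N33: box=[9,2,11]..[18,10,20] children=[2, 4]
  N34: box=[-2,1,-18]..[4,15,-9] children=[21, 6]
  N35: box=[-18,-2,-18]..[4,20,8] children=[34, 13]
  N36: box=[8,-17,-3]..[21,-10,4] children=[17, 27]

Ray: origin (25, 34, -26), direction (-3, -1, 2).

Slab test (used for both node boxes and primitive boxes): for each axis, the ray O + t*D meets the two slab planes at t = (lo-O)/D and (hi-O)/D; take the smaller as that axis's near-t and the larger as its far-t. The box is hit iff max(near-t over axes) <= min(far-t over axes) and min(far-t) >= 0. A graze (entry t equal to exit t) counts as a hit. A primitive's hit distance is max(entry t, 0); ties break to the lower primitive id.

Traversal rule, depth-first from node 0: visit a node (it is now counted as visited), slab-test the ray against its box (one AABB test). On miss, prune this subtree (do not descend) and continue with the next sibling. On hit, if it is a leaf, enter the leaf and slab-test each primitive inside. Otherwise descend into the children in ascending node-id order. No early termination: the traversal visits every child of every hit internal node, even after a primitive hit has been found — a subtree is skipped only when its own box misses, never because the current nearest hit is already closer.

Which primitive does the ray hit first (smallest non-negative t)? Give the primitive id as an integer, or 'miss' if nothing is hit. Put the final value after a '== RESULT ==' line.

Traverse from the root:
N0 x:[1/3,15] y:[14,52] z:[4,23] -> hit [14,15], descend [7, 16]
  N7 x:[1/3,23/3] y:[16,51] z:[4,23] -> miss, prune
  N16 x:[7,15] y:[14,52] z:[4,23] -> hit [14,15], descend [24, 35]
    N24 x:[31/3,15] y:[33,52] z:[21/2,23] -> miss, prune
    N35 x:[7,43/3] y:[14,36] z:[4,17] -> hit [14,43/3], descend [13, 34]
      N13 x:[9,43/3] y:[14,36] z:[17/2,17] -> hit [14,43/3], descend [15, 26]
        N15 x:[9,28/3] y:[33,36] z:[17/2,23/2] -> miss, prune
        N26 x:[37/3,43/3] y:[14,29] z:[14,17] -> hit [14,43/3], descend [30, 31]
          N30 x:[13,43/3] y:[25,29] z:[31/2,17] -> miss, prune
          N31 x:[37/3,43/3] y:[14,16] z:[14,15] -> hit [14,43/3] leaf, test {P9@t=14}
      N34 x:[7,9] y:[19,33] z:[4,17/2] -> miss, prune

11 AABB tests over nodes [0, 7, 16, 24, 35, 13, 15, 26, 30, 31, 34]; 1 leaf entered; closest P9.

== RESULT ==
9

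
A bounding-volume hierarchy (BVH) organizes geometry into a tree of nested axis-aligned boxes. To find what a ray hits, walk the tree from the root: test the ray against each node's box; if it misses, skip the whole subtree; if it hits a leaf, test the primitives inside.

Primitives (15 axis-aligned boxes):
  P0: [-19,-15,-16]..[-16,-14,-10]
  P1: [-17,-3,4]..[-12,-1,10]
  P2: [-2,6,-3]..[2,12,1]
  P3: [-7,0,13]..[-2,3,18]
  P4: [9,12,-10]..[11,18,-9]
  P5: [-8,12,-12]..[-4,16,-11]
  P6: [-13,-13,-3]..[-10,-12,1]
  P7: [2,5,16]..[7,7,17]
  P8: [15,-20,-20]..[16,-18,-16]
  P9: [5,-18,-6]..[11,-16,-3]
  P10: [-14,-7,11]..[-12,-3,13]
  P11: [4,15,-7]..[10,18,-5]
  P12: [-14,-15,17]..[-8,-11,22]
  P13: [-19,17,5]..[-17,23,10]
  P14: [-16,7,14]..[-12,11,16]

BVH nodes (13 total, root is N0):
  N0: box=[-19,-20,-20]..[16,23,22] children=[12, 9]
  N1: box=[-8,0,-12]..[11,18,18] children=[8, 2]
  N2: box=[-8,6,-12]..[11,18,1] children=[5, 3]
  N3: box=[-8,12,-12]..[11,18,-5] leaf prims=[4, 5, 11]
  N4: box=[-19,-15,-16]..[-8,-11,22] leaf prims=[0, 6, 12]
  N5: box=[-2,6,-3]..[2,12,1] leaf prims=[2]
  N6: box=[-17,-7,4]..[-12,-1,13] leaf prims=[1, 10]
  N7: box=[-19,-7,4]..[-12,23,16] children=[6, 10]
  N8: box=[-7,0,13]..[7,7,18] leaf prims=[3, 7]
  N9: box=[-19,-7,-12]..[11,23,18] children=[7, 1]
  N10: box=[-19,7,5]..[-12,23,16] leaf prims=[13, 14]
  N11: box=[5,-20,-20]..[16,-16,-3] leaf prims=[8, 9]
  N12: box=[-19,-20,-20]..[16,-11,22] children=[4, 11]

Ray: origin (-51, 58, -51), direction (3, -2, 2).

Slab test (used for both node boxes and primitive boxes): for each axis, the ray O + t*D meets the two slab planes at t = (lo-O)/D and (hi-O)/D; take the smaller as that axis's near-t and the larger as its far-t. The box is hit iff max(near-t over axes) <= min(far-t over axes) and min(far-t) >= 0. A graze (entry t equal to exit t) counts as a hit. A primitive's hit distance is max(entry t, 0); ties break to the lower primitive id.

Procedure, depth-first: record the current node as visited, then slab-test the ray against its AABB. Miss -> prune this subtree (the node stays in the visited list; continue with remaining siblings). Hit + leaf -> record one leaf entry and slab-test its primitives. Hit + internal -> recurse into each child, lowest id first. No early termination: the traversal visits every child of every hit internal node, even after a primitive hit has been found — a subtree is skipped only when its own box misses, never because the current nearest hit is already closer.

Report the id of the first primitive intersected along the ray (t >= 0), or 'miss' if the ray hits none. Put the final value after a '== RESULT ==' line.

Traverse from the root:
N0 x:[32/3,67/3] y:[35/2,39] z:[31/2,73/2] -> hit [35/2,67/3], descend [9, 12]
  N9 x:[32/3,62/3] y:[35/2,65/2] z:[39/2,69/2] -> hit [39/2,62/3], descend [1, 7]
    N1 x:[43/3,62/3] y:[20,29] z:[39/2,69/2] -> hit [20,62/3], descend [2, 8]
      N2 x:[43/3,62/3] y:[20,26] z:[39/2,26] -> hit [20,62/3], descend [3, 5]
        N3 x:[43/3,62/3] y:[20,23] z:[39/2,23] -> hit [20,62/3] leaf, test {P4@t=41/2, P5(miss), P11(miss)}
        N5 x:[49/3,53/3] y:[23,26] z:[24,26] -> miss, prune
      N8 x:[44/3,58/3] y:[51/2,29] z:[32,69/2] -> miss, prune
    N7 x:[32/3,13] y:[35/2,65/2] z:[55/2,67/2] -> miss, prune
  N12 x:[32/3,67/3] y:[69/2,39] z:[31/2,73/2] -> miss, prune

order=[0, 9, 1, 2, 3, 5, 8, 7, 12]  |boxes|=9  |leaves|=1  hit=P4

== RESULT ==
4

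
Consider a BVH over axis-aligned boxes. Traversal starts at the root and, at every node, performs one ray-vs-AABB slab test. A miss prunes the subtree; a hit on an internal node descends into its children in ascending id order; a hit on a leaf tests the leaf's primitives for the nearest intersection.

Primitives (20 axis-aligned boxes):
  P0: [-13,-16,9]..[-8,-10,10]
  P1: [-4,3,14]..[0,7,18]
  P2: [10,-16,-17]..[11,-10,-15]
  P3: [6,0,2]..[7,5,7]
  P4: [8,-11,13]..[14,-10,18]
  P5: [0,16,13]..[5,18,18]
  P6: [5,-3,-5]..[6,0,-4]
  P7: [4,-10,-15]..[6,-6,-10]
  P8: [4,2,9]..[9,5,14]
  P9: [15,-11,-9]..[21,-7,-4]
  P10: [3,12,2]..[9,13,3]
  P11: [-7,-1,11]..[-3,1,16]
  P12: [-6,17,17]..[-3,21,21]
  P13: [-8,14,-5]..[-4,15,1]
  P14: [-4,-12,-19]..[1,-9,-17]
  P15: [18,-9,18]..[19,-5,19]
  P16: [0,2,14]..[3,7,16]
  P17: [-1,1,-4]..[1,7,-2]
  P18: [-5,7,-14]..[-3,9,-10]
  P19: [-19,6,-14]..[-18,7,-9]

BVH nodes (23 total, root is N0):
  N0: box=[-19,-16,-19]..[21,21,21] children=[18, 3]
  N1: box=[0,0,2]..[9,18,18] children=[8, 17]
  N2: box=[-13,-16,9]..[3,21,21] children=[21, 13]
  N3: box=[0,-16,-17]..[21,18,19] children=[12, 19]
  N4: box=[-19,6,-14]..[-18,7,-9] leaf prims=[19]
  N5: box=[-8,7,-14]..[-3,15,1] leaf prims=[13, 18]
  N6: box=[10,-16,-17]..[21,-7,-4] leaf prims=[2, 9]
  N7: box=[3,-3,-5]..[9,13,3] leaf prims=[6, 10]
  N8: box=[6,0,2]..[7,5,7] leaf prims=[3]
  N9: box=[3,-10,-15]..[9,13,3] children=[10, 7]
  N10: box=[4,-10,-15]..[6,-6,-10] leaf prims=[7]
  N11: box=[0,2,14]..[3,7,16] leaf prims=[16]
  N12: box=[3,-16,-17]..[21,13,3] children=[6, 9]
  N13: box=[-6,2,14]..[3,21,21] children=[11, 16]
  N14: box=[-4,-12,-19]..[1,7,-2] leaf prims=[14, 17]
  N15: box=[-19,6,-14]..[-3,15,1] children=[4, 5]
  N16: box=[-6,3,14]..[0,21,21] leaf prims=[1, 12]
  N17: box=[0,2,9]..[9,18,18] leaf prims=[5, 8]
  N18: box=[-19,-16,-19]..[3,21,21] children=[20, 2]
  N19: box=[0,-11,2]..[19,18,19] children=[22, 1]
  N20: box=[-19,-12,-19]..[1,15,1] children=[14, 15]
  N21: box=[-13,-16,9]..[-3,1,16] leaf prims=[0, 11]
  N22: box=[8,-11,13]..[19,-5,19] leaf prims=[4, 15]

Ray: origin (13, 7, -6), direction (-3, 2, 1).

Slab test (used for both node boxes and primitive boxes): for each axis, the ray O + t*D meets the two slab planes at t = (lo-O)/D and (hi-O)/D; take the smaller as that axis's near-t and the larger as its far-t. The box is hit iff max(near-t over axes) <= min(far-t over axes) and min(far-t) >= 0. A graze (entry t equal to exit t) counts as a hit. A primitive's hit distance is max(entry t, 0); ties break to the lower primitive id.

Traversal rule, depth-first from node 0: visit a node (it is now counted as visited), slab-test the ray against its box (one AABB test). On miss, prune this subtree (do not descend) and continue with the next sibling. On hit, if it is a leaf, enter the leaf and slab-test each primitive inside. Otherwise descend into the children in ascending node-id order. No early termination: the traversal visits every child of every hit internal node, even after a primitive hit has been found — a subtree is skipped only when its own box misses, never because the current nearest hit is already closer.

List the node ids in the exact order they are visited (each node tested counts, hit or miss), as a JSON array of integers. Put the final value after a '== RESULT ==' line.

Trace the traversal:
N0 x:[-8/3,32/3] y:[-23/2,7] z:[-13,27] -> hit [-8/3,7], descend [3, 18]
  N3 x:[-8/3,13/3] y:[-23/2,11/2] z:[-11,25] -> hit [-8/3,13/3], descend [12, 19]
    N12 x:[-8/3,10/3] y:[-23/2,3] z:[-11,9] -> hit [-8/3,3], descend [6, 9]
      N6 x:[-8/3,1] y:[-23/2,-7] z:[-11,2] -> miss, prune
      N9 x:[4/3,10/3] y:[-17/2,3] z:[-9,9] -> hit [4/3,3], descend [7, 10]
        N7 x:[4/3,10/3] y:[-5,3] z:[1,9] -> hit [4/3,3] leaf, test {P6(miss), P10(miss)}
        N10 x:[7/3,3] y:[-17/2,-13/2] z:[-9,-4] -> miss, prune
    N19 x:[-2,13/3] y:[-9,11/2] z:[8,25] -> miss, prune
  N18 x:[10/3,32/3] y:[-23/2,7] z:[-13,27] -> hit [10/3,7], descend [2, 20]
    N2 x:[10/3,26/3] y:[-23/2,7] z:[15,27] -> miss, prune
    N20 x:[4,32/3] y:[-19/2,4] z:[-13,7] -> hit [4,4], descend [14, 15]
      N14 x:[4,17/3] y:[-19/2,0] z:[-13,4] -> miss, prune
      N15 x:[16/3,32/3] y:[-1/2,4] z:[-8,7] -> miss, prune

Visited [0, 3, 12, 6, 9, 7, 10, 19, 18, 2, 20, 14, 15]. Tests: 13 box, 1 leaf. Nearest: miss.

== RESULT ==
[0, 3, 12, 6, 9, 7, 10, 19, 18, 2, 20, 14, 15]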